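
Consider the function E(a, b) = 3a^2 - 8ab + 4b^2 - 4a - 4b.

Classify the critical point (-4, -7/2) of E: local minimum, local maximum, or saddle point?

saddle point

The Hessian of E is constant: H = [[6, -8], [-8, 8]].
det(H) = 6·8 − (-8)² = -16.
Since det(H) < 0, H is indefinite and the critical point is a saddle point.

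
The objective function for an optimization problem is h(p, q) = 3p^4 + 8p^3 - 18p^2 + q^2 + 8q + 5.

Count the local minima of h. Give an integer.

2

h separates as a function of p plus a function of q, so ∇h=0 decouples.
∂h/∂p = 12p(p - 1)(p + 3) = 0 at p ∈ {-3, 0, 1}; ∂h/∂q = 2(q + 4) = 0 at q ∈ {-4}.
The Hessian is diagonal: diag(h_pp, h_qq). Second derivatives: h_pp(-3)=144, h_pp(0)=-36, h_pp(1)=48; h_qq(-4)=2.
Local minima occur where both diagonal entries positive: (-3, -4), (1, -4). Count: 2.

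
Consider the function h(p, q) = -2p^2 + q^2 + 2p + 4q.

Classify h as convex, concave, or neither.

h is quadratic, so its Hessian is the constant matrix H = [[-4, 0], [0, 2]].
det(H) = -8, tr(H) = -2.
det(H) < 0, so H is indefinite: neither convex nor concave.

neither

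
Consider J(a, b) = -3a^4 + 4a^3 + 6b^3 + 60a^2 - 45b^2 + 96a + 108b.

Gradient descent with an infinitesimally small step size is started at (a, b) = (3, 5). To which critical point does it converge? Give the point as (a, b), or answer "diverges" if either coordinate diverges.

J is separable, so gradient descent decouples: a follows -∂J/∂a, b follows -∂J/∂b.
∂J/∂a = -12(a - 4)(a + 1)(a + 2); at a=3 this is 240, so a decreases.
∂J/∂b = 18(b - 3)(b - 2); at b=5 this is 108, so b decreases.
a converges to its nearest critical value -1 (a local min of the a-part); b converges to 3. The iterate converges to (-1, 3).

(-1, 3)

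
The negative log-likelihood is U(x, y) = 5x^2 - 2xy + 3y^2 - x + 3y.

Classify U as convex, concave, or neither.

U is quadratic, so its Hessian is the constant matrix H = [[10, -2], [-2, 6]].
det(H) = 56, tr(H) = 16.
det(H) > 0 and tr(H) > 0, so H is positive definite everywhere: convex.

convex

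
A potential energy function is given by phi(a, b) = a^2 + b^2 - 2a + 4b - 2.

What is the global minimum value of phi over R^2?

-7

phi(a,b) separates as P(a) + Q(b) − 2, so its minimum is min P + min Q − 2.
P'(a) = 2a - 2 vanishes at a ∈ {1}; Q'(b) = 2b + 4 vanishes at b ∈ {-2}.
Local minima of P (where P''>0): P(1)=-1. Local minima of Q: Q(-2)=-4.
So the global minimum of phi is P(1) + Q(-2) − 2 = -1 − 4 − 2 = -7, attained at (1, -2).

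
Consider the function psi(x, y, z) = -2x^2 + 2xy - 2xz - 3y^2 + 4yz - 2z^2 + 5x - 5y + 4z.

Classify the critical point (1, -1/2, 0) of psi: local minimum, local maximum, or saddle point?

local maximum

The Hessian is constant: H = [[-4, 2, -2], [2, -6, 4], [-2, 4, -4]].
Leading principal minors: Δ₁ = -4, Δ₂ = 20, Δ₃ = -24.
The minors alternate sign starting negative (−, +, −), so H is negative definite: a local maximum.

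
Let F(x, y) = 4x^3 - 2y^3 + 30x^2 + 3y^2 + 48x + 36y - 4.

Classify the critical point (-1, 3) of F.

saddle point

The mixed partial ∂²F/∂x∂y is 0, so the Hessian at any point is diag(F_xx, F_yy) = diag(12(2x + 5), 6(-2y + 1)).
At (-1, 3): H = diag(36, -30).
The eigenvalues have opposite signs, so H is indefinite: a saddle point.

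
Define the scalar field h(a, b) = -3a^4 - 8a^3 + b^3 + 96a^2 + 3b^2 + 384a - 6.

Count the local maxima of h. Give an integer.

2

h separates as a function of a plus a function of b, so ∇h=0 decouples.
∂h/∂a = -12(a - 4)(a + 2)(a + 4) = 0 at a ∈ {-4, -2, 4}; ∂h/∂b = 3b(b + 2) = 0 at b ∈ {-2, 0}.
The Hessian is diagonal: diag(h_aa, h_bb). Second derivatives: h_aa(-4)=-192, h_aa(-2)=144, h_aa(4)=-576; h_bb(-2)=-6, h_bb(0)=6.
Local maxima occur where both diagonal entries negative: (-4, -2), (4, -2). Count: 2.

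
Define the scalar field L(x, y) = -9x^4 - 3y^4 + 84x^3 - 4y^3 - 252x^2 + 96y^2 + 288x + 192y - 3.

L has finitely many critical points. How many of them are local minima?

L separates as a function of x plus a function of y, so ∇L=0 decouples.
∂L/∂x = -36(x - 4)(x - 2)(x - 1) = 0 at x ∈ {1, 2, 4}; ∂L/∂y = -12(y - 4)(y + 1)(y + 4) = 0 at y ∈ {-4, -1, 4}.
The Hessian is diagonal: diag(L_xx, L_yy). Second derivatives: L_xx(1)=-108, L_xx(2)=72, L_xx(4)=-216; L_yy(-4)=-288, L_yy(-1)=180, L_yy(4)=-480.
Local minima occur where both diagonal entries positive: (2, -1). Count: 1.

1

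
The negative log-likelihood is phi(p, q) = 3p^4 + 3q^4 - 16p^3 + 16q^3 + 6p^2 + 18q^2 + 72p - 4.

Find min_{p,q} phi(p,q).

phi(p,q) separates as A(p) + B(q) − 4, so its minimum is min A + min B − 4.
A'(p) = 12(p - 3)(p - 2)(p + 1) vanishes at p ∈ {-1, 2, 3}; B'(q) = 12q(q + 1)(q + 3) vanishes at q ∈ {-3, -1, 0}.
Local minima of A (where A''>0): A(-1)=-47, A(3)=81. Local minima of B: B(-3)=-27, B(0)=0.
So the global minimum of phi is A(-1) + B(-3) − 4 = -47 − 27 − 4 = -78, attained at (-1, -3).

-78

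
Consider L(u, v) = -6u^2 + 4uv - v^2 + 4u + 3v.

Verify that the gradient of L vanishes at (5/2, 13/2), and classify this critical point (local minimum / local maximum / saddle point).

local maximum

∇L = (-12u + 4v + 4, 4u - 2v + 3); substituting (5/2, 13/2) gives ∇L = (0, 0), so (5/2, 13/2) is indeed a critical point.
The Hessian of L is constant: H = [[-12, 4], [4, -2]].
det(H) = (-12)·(-2) − 4² = 8.
det(H) > 0 and tr(H) = -14 < 0, so H is negative definite and the point is a local maximum.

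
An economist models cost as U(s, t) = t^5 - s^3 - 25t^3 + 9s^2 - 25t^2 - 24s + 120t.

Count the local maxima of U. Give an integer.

U separates as a function of s plus a function of t, so ∇U=0 decouples.
∂U/∂s = -3(s - 4)(s - 2) = 0 at s ∈ {2, 4}; ∂U/∂t = 5(t - 4)(t - 1)(t + 2)(t + 3) = 0 at t ∈ {-3, -2, 1, 4}.
The Hessian is diagonal: diag(U_ss, U_tt). Second derivatives: U_ss(2)=6, U_ss(4)=-6; U_tt(-3)=-140, U_tt(-2)=90, U_tt(1)=-180, U_tt(4)=630.
Local maxima occur where both diagonal entries negative: (4, -3), (4, 1). Count: 2.

2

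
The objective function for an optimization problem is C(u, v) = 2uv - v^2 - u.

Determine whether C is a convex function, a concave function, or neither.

C is quadratic, so its Hessian is the constant matrix H = [[0, 2], [2, -2]].
det(H) = -4, tr(H) = -2.
det(H) < 0, so H is indefinite: neither convex nor concave.

neither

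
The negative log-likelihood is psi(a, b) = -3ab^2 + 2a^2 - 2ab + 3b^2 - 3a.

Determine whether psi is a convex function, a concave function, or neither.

neither

The term -3ab^2 is cubic, so the Hessian is not constant.
∂²psi/∂b² = -6a + 6, which takes both signs as a varies (negative for sufficiently large a). A diagonal entry of the Hessian changing sign means the Hessian is neither positive- nor negative-semidefinite on all of R^2.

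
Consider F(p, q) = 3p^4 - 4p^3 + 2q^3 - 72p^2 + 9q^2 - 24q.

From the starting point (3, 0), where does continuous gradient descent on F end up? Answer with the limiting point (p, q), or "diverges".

(4, 1)

F is separable, so gradient descent decouples: p follows -∂F/∂p, q follows -∂F/∂q.
∂F/∂p = 12p(p - 4)(p + 3); at p=3 this is -216, so p increases.
∂F/∂q = 6(q - 1)(q + 4); at q=0 this is -24, so q increases.
p converges to its nearest critical value 4 (a local min of the p-part); q converges to 1. The iterate converges to (4, 1).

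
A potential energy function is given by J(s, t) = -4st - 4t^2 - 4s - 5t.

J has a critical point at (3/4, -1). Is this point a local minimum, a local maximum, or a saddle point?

saddle point

The Hessian of J is constant: H = [[0, -4], [-4, -8]].
det(H) = 0·(-8) − (-4)² = -16.
Since det(H) < 0, H is indefinite and the critical point is a saddle point.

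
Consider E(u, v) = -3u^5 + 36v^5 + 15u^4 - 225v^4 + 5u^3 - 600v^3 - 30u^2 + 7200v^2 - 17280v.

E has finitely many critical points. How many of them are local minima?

4

E separates as a function of u plus a function of v, so ∇E=0 decouples.
∂E/∂u = -15u(u - 4)(u - 1)(u + 1) = 0 at u ∈ {-1, 0, 1, 4}; ∂E/∂v = 180(v - 4)(v - 3)(v - 2)(v + 4) = 0 at v ∈ {-4, 2, 3, 4}.
The Hessian is diagonal: diag(E_uu, E_vv). Second derivatives: E_uu(-1)=150, E_uu(0)=-60, E_uu(1)=90, E_uu(4)=-900; E_vv(-4)=-60480, E_vv(2)=2160, E_vv(3)=-1260, E_vv(4)=2880.
Local minima occur where both diagonal entries positive: (-1, 2), (-1, 4), (1, 2), (1, 4). Count: 4.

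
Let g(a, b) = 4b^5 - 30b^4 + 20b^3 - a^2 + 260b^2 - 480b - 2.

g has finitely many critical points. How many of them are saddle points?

g separates as a function of a plus a function of b, so ∇g=0 decouples.
∂g/∂a = -2a = 0 at a ∈ {0}; ∂g/∂b = 20(b - 4)(b - 3)(b - 1)(b + 2) = 0 at b ∈ {-2, 1, 3, 4}.
The Hessian is diagonal: diag(g_aa, g_bb). Second derivatives: g_aa(0)=-2; g_bb(-2)=-1800, g_bb(1)=360, g_bb(3)=-200, g_bb(4)=360.
Saddle points occur where the two diagonal entries have opposite signs: (0, 1), (0, 4). Count: 2.

2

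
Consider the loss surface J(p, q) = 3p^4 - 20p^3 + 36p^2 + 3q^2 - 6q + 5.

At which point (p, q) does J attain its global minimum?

J(p,q) separates as A(p) + B(q) + 5, so its minimum is min A + min B + 5.
A'(p) = 12p(p - 3)(p - 2) vanishes at p ∈ {0, 2, 3}; B'(q) = 6q - 6 vanishes at q ∈ {1}.
Local minima of A (where A''>0): A(0)=0, A(3)=27. Local minima of B: B(1)=-3.
So the global minimum of J is A(0) + B(1) + 5 = 0 − 3 + 5 = 2, attained at (0, 1).

(0, 1)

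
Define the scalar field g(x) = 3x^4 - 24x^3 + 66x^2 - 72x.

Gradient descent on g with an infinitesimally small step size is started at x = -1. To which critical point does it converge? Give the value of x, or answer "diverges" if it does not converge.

1

g'(x) = 12(x - 3)(x - 2)(x - 1), so g'(-1) = -288.
Gradient descent moves in the -g' direction, i.e. x is increasing.
The nearest critical point in that direction is x = 1, where g'' = 24 > 0 (a local minimum). The iterate converges there.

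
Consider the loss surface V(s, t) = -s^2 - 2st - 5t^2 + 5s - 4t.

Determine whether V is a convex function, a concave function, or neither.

V is quadratic, so its Hessian is the constant matrix H = [[-2, -2], [-2, -10]].
det(H) = 16, tr(H) = -12.
det(H) > 0 and tr(H) < 0, so H is negative definite everywhere: concave.

concave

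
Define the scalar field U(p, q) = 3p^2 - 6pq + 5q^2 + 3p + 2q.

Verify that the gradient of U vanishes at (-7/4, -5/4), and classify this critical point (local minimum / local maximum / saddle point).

local minimum

∇U = (6p - 6q + 3, -6p + 10q + 2); substituting (-7/4, -5/4) gives ∇U = (0, 0), so (-7/4, -5/4) is indeed a critical point.
The Hessian of U is constant: H = [[6, -6], [-6, 10]].
det(H) = 6·10 − (-6)² = 24.
det(H) > 0 and tr(H) = 16 > 0, so H is positive definite and the point is a local minimum.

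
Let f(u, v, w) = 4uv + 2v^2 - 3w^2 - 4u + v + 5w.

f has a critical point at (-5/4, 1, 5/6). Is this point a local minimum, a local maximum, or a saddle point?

The Hessian is constant: H = [[0, 4, 0], [4, 4, 0], [0, 0, -6]].
Leading principal minors: Δ₁ = 0, Δ₂ = -16, Δ₃ = 96.
The minors fit neither the all-positive nor the alternating-sign pattern, so H is indefinite: a saddle point.

saddle point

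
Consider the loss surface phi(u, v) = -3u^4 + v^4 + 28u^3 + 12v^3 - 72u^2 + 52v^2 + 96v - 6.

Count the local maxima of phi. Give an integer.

phi separates as a function of u plus a function of v, so ∇phi=0 decouples.
∂phi/∂u = -12u(u - 4)(u - 3) = 0 at u ∈ {0, 3, 4}; ∂phi/∂v = 4(v + 2)(v + 3)(v + 4) = 0 at v ∈ {-4, -3, -2}.
The Hessian is diagonal: diag(phi_uu, phi_vv). Second derivatives: phi_uu(0)=-144, phi_uu(3)=36, phi_uu(4)=-48; phi_vv(-4)=8, phi_vv(-3)=-4, phi_vv(-2)=8.
Local maxima occur where both diagonal entries negative: (0, -3), (4, -3). Count: 2.

2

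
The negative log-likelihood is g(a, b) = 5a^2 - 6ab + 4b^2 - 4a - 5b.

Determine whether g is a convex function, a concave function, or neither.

g is quadratic, so its Hessian is the constant matrix H = [[10, -6], [-6, 8]].
det(H) = 44, tr(H) = 18.
det(H) > 0 and tr(H) > 0, so H is positive definite everywhere: convex.

convex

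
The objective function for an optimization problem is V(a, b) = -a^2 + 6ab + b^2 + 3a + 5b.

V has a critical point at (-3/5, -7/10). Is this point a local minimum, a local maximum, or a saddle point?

The Hessian of V is constant: H = [[-2, 6], [6, 2]].
det(H) = (-2)·2 − 6² = -40.
Since det(H) < 0, H is indefinite and the critical point is a saddle point.

saddle point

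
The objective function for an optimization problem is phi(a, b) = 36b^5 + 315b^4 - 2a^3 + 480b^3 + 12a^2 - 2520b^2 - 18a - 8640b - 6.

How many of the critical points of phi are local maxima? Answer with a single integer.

phi separates as a function of a plus a function of b, so ∇phi=0 decouples.
∂phi/∂a = -6(a - 3)(a - 1) = 0 at a ∈ {1, 3}; ∂phi/∂b = 180(b - 2)(b + 2)(b + 3)(b + 4) = 0 at b ∈ {-4, -3, -2, 2}.
The Hessian is diagonal: diag(phi_aa, phi_bb). Second derivatives: phi_aa(1)=12, phi_aa(3)=-12; phi_bb(-4)=-2160, phi_bb(-3)=900, phi_bb(-2)=-1440, phi_bb(2)=21600.
Local maxima occur where both diagonal entries negative: (3, -4), (3, -2). Count: 2.

2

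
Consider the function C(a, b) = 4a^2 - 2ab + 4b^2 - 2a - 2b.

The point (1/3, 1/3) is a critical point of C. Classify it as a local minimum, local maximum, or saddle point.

local minimum

The Hessian of C is constant: H = [[8, -2], [-2, 8]].
det(H) = 8·8 − (-2)² = 60.
det(H) > 0 and tr(H) = 16 > 0, so H is positive definite and the point is a local minimum.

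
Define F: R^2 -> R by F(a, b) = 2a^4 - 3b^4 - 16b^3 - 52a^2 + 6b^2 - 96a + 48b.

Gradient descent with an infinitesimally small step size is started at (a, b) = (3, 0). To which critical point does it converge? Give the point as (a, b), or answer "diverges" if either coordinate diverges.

(4, -1)

F is separable, so gradient descent decouples: a follows -∂F/∂a, b follows -∂F/∂b.
∂F/∂a = 8(a - 4)(a + 1)(a + 3); at a=3 this is -192, so a increases.
∂F/∂b = -12(b - 1)(b + 1)(b + 4); at b=0 this is 48, so b decreases.
a converges to its nearest critical value 4 (a local min of the a-part); b converges to -1. The iterate converges to (4, -1).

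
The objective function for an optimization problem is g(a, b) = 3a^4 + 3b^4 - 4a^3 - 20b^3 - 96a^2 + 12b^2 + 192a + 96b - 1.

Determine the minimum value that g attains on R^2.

-1342

g(a,b) separates as P(a) + Q(b) − 1, so its minimum is min P + min Q − 1.
P'(a) = 12(a - 4)(a - 1)(a + 4) vanishes at a ∈ {-4, 1, 4}; Q'(b) = 12(b - 4)(b - 2)(b + 1) vanishes at b ∈ {-1, 2, 4}.
Local minima of P (where P''>0): P(-4)=-1280, P(4)=-256. Local minima of Q: Q(-1)=-61, Q(4)=64.
So the global minimum of g is P(-4) + Q(-1) − 1 = -1280 − 61 − 1 = -1342, attained at (-4, -1).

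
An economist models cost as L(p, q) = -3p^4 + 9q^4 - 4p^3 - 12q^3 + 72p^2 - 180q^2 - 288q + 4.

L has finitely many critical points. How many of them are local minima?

L separates as a function of p plus a function of q, so ∇L=0 decouples.
∂L/∂p = -12p(p - 3)(p + 4) = 0 at p ∈ {-4, 0, 3}; ∂L/∂q = 36(q - 4)(q + 1)(q + 2) = 0 at q ∈ {-2, -1, 4}.
The Hessian is diagonal: diag(L_pp, L_qq). Second derivatives: L_pp(-4)=-336, L_pp(0)=144, L_pp(3)=-252; L_qq(-2)=216, L_qq(-1)=-180, L_qq(4)=1080.
Local minima occur where both diagonal entries positive: (0, -2), (0, 4). Count: 2.

2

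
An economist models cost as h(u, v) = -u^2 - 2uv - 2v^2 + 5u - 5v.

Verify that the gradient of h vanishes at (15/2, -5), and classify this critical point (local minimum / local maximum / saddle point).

local maximum

∇h = (-2u - 2v + 5, -2u - 4v - 5); substituting (15/2, -5) gives ∇h = (0, 0), so (15/2, -5) is indeed a critical point.
The Hessian of h is constant: H = [[-2, -2], [-2, -4]].
det(H) = (-2)·(-4) − (-2)² = 4.
det(H) > 0 and tr(H) = -6 < 0, so H is negative definite and the point is a local maximum.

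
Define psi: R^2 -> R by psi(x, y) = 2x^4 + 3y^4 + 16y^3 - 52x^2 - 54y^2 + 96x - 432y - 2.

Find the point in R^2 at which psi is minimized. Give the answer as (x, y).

psi(x,y) separates as P(x) + Q(y) − 2, so its minimum is min P + min Q − 2.
P'(x) = 8(x - 3)(x - 1)(x + 4) vanishes at x ∈ {-4, 1, 3}; Q'(y) = 12(y - 3)(y + 3)(y + 4) vanishes at y ∈ {-4, -3, 3}.
Local minima of P (where P''>0): P(-4)=-704, P(3)=-18. Local minima of Q: Q(-4)=608, Q(3)=-1107.
So the global minimum of psi is P(-4) + Q(3) − 2 = -704 − 1107 − 2 = -1813, attained at (-4, 3).

(-4, 3)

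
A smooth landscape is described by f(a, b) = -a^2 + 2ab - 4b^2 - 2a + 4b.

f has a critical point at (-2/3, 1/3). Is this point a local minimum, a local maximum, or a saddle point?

local maximum

The Hessian of f is constant: H = [[-2, 2], [2, -8]].
det(H) = (-2)·(-8) − 2² = 12.
det(H) > 0 and tr(H) = -10 < 0, so H is negative definite and the point is a local maximum.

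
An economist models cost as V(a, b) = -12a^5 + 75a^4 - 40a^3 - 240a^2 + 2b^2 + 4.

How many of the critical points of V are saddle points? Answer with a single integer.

2

V separates as a function of a plus a function of b, so ∇V=0 decouples.
∂V/∂a = -60a(a - 4)(a - 2)(a + 1) = 0 at a ∈ {-1, 0, 2, 4}; ∂V/∂b = 4b = 0 at b ∈ {0}.
The Hessian is diagonal: diag(V_aa, V_bb). Second derivatives: V_aa(-1)=900, V_aa(0)=-480, V_aa(2)=720, V_aa(4)=-2400; V_bb(0)=4.
Saddle points occur where the two diagonal entries have opposite signs: (0, 0), (4, 0). Count: 2.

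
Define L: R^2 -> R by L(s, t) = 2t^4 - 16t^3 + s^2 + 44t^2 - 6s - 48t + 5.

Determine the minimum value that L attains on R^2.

L(s,t) separates as P(s) + Q(t) + 5, so its minimum is min P + min Q + 5.
P'(s) = 2s - 6 vanishes at s ∈ {3}; Q'(t) = 8(t - 3)(t - 2)(t - 1) vanishes at t ∈ {1, 2, 3}.
Local minima of P (where P''>0): P(3)=-9. Local minima of Q: Q(1)=-18, Q(3)=-18.
So the global minimum of L is P(3) + Q(1) + 5 = -9 − 18 + 5 = -22, attained at (3, 1).

-22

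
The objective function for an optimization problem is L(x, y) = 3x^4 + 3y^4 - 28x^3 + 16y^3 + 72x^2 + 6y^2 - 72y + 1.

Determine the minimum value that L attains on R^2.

-46

L(x,y) separates as P(x) + Q(y) + 1, so its minimum is min P + min Q + 1.
P'(x) = 12x(x - 4)(x - 3) vanishes at x ∈ {0, 3, 4}; Q'(y) = 12(y - 1)(y + 2)(y + 3) vanishes at y ∈ {-3, -2, 1}.
Local minima of P (where P''>0): P(0)=0, P(4)=128. Local minima of Q: Q(-3)=81, Q(1)=-47.
So the global minimum of L is P(0) + Q(1) + 1 = 0 − 47 + 1 = -46, attained at (0, 1).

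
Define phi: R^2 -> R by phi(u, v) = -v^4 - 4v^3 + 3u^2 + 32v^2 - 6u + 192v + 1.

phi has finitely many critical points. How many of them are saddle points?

2

phi separates as a function of u plus a function of v, so ∇phi=0 decouples.
∂phi/∂u = 6(u - 1) = 0 at u ∈ {1}; ∂phi/∂v = -4(v - 4)(v + 3)(v + 4) = 0 at v ∈ {-4, -3, 4}.
The Hessian is diagonal: diag(phi_uu, phi_vv). Second derivatives: phi_uu(1)=6; phi_vv(-4)=-32, phi_vv(-3)=28, phi_vv(4)=-224.
Saddle points occur where the two diagonal entries have opposite signs: (1, -4), (1, 4). Count: 2.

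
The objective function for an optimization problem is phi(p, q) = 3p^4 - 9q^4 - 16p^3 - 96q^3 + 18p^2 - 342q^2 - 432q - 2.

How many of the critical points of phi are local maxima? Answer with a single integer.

2

phi separates as a function of p plus a function of q, so ∇phi=0 decouples.
∂phi/∂p = 12p(p - 3)(p - 1) = 0 at p ∈ {0, 1, 3}; ∂phi/∂q = -36(q + 1)(q + 3)(q + 4) = 0 at q ∈ {-4, -3, -1}.
The Hessian is diagonal: diag(phi_pp, phi_qq). Second derivatives: phi_pp(0)=36, phi_pp(1)=-24, phi_pp(3)=72; phi_qq(-4)=-108, phi_qq(-3)=72, phi_qq(-1)=-216.
Local maxima occur where both diagonal entries negative: (1, -4), (1, -1). Count: 2.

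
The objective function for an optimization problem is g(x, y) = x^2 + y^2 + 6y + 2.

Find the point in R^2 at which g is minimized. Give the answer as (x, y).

(0, -3)

g(x,y) separates as P(x) + Q(y) + 2, so its minimum is min P + min Q + 2.
P'(x) = 2x vanishes at x ∈ {0}; Q'(y) = 2y + 6 vanishes at y ∈ {-3}.
Local minima of P (where P''>0): P(0)=0. Local minima of Q: Q(-3)=-9.
So the global minimum of g is P(0) + Q(-3) + 2 = 0 − 9 + 2 = -7, attained at (0, -3).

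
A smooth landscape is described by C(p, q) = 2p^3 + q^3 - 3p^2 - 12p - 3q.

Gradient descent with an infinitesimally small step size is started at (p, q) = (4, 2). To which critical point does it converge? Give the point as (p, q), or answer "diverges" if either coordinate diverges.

(2, 1)

C is separable, so gradient descent decouples: p follows -∂C/∂p, q follows -∂C/∂q.
∂C/∂p = 6(p - 2)(p + 1); at p=4 this is 60, so p decreases.
∂C/∂q = 3(q - 1)(q + 1); at q=2 this is 9, so q decreases.
p converges to its nearest critical value 2 (a local min of the p-part); q converges to 1. The iterate converges to (2, 1).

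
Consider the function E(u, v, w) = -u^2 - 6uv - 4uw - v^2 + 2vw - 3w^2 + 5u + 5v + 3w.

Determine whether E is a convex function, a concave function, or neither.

E is quadratic, so its Hessian is the constant matrix H = [[-2, -6, -4], [-6, -2, 2], [-4, 2, -6]].
Leading principal minors: -2, -32, 328.
Neither pattern holds ⇒ H is indefinite ⇒ neither convex nor concave.

neither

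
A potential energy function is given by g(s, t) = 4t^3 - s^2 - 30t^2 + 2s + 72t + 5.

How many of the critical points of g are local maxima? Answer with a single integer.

g separates as a function of s plus a function of t, so ∇g=0 decouples.
∂g/∂s = -2(s - 1) = 0 at s ∈ {1}; ∂g/∂t = 12(t - 3)(t - 2) = 0 at t ∈ {2, 3}.
The Hessian is diagonal: diag(g_ss, g_tt). Second derivatives: g_ss(1)=-2; g_tt(2)=-12, g_tt(3)=12.
Local maxima occur where both diagonal entries negative: (1, 2). Count: 1.

1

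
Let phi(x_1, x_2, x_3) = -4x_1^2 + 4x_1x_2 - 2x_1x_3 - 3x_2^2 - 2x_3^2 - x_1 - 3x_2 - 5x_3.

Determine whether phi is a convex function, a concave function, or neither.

phi is quadratic, so its Hessian is the constant matrix H = [[-8, 4, -2], [4, -6, 0], [-2, 0, -4]].
Leading principal minors: -8, 32, -104.
Signs alternate −, +, − ⇒ H ≺ 0 ⇒ concave.

concave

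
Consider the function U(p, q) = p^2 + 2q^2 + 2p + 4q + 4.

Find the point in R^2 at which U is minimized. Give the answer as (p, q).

U(p,q) separates as A(p) + B(q) + 4, so its minimum is min A + min B + 4.
A'(p) = 2p + 2 vanishes at p ∈ {-1}; B'(q) = 4q + 4 vanishes at q ∈ {-1}.
Local minima of A (where A''>0): A(-1)=-1. Local minima of B: B(-1)=-2.
So the global minimum of U is A(-1) + B(-1) + 4 = -1 − 2 + 4 = 1, attained at (-1, -1).

(-1, -1)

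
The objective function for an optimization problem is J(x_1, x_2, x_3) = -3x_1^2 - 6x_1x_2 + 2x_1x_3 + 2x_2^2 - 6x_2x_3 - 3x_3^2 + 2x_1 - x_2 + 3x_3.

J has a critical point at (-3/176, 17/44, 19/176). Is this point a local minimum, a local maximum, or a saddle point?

saddle point

The Hessian is constant: H = [[-6, -6, 2], [-6, 4, -6], [2, -6, -6]].
Leading principal minors: Δ₁ = -6, Δ₂ = -60, Δ₃ = 704.
The minors fit neither the all-positive nor the alternating-sign pattern, so H is indefinite: a saddle point.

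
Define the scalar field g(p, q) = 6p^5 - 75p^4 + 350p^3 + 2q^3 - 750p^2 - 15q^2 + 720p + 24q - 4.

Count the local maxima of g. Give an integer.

2

g separates as a function of p plus a function of q, so ∇g=0 decouples.
∂g/∂p = 30(p - 4)(p - 3)(p - 2)(p - 1) = 0 at p ∈ {1, 2, 3, 4}; ∂g/∂q = 6(q - 4)(q - 1) = 0 at q ∈ {1, 4}.
The Hessian is diagonal: diag(g_pp, g_qq). Second derivatives: g_pp(1)=-180, g_pp(2)=60, g_pp(3)=-60, g_pp(4)=180; g_qq(1)=-18, g_qq(4)=18.
Local maxima occur where both diagonal entries negative: (1, 1), (3, 1). Count: 2.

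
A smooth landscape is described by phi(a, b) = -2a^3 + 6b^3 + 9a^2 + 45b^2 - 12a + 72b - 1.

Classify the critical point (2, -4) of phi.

local maximum

The mixed partial ∂²phi/∂a∂b is 0, so the Hessian at any point is diag(phi_aa, phi_bb) = diag(6(-2a + 3), 18(2b + 5)).
At (2, -4): H = diag(-6, -54).
Both eigenvalues are negative, so H is negative definite: a local maximum.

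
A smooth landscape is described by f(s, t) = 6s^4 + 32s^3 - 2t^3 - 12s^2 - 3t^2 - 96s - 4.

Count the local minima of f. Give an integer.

f separates as a function of s plus a function of t, so ∇f=0 decouples.
∂f/∂s = 24(s - 1)(s + 1)(s + 4) = 0 at s ∈ {-4, -1, 1}; ∂f/∂t = -6t(t + 1) = 0 at t ∈ {-1, 0}.
The Hessian is diagonal: diag(f_ss, f_tt). Second derivatives: f_ss(-4)=360, f_ss(-1)=-144, f_ss(1)=240; f_tt(-1)=6, f_tt(0)=-6.
Local minima occur where both diagonal entries positive: (-4, -1), (1, -1). Count: 2.

2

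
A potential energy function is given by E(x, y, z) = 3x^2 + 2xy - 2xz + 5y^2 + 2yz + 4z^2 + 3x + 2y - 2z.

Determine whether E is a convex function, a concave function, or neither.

convex

E is quadratic, so its Hessian is the constant matrix H = [[6, 2, -2], [2, 10, 2], [-2, 2, 8]].
Leading principal minors: 6, 56, 368.
All positive ⇒ H ≻ 0 ⇒ convex.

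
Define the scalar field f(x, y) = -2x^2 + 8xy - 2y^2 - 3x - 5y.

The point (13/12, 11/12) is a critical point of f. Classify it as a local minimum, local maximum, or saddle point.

The Hessian of f is constant: H = [[-4, 8], [8, -4]].
det(H) = (-4)·(-4) − 8² = -48.
Since det(H) < 0, H is indefinite and the critical point is a saddle point.

saddle point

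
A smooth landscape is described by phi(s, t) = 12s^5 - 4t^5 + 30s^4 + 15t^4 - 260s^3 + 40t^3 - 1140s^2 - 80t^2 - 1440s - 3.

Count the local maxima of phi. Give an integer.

phi separates as a function of s plus a function of t, so ∇phi=0 decouples.
∂phi/∂s = 60(s - 4)(s + 1)(s + 2)(s + 3) = 0 at s ∈ {-3, -2, -1, 4}; ∂phi/∂t = -20t(t - 4)(t - 1)(t + 2) = 0 at t ∈ {-2, 0, 1, 4}.
The Hessian is diagonal: diag(phi_ss, phi_tt). Second derivatives: phi_ss(-3)=-840, phi_ss(-2)=360, phi_ss(-1)=-600, phi_ss(4)=12600; phi_tt(-2)=720, phi_tt(0)=-160, phi_tt(1)=180, phi_tt(4)=-1440.
Local maxima occur where both diagonal entries negative: (-3, 0), (-3, 4), (-1, 0), (-1, 4). Count: 4.

4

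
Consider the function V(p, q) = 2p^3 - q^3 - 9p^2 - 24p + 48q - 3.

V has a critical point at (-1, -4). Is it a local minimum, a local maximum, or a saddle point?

saddle point

The mixed partial ∂²V/∂p∂q is 0, so the Hessian at any point is diag(V_pp, V_qq) = diag(6(2p - 3), -6q).
At (-1, -4): H = diag(-30, 24).
The eigenvalues have opposite signs, so H is indefinite: a saddle point.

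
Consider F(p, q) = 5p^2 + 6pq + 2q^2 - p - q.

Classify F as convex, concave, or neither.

convex

F is quadratic, so its Hessian is the constant matrix H = [[10, 6], [6, 4]].
det(H) = 4, tr(H) = 14.
det(H) > 0 and tr(H) > 0, so H is positive definite everywhere: convex.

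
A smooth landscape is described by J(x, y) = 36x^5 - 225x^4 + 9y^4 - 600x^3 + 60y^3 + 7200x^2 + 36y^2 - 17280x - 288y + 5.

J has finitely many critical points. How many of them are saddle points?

J separates as a function of x plus a function of y, so ∇J=0 decouples.
∂J/∂x = 180(x - 4)(x - 3)(x - 2)(x + 4) = 0 at x ∈ {-4, 2, 3, 4}; ∂J/∂y = 36(y - 1)(y + 2)(y + 4) = 0 at y ∈ {-4, -2, 1}.
The Hessian is diagonal: diag(J_xx, J_yy). Second derivatives: J_xx(-4)=-60480, J_xx(2)=2160, J_xx(3)=-1260, J_xx(4)=2880; J_yy(-4)=360, J_yy(-2)=-216, J_yy(1)=540.
Saddle points occur where the two diagonal entries have opposite signs: (-4, -4), (-4, 1), (2, -2), (3, -4), (3, 1), (4, -2). Count: 6.

6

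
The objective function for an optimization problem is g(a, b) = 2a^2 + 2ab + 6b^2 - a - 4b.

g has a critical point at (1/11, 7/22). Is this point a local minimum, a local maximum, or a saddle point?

The Hessian of g is constant: H = [[4, 2], [2, 12]].
det(H) = 4·12 − 2² = 44.
det(H) > 0 and tr(H) = 16 > 0, so H is positive definite and the point is a local minimum.

local minimum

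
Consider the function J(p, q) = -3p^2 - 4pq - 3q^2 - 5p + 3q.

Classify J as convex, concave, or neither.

concave

J is quadratic, so its Hessian is the constant matrix H = [[-6, -4], [-4, -6]].
det(H) = 20, tr(H) = -12.
det(H) > 0 and tr(H) < 0, so H is negative definite everywhere: concave.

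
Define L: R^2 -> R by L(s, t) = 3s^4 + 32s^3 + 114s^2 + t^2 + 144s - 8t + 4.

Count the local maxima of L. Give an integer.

L separates as a function of s plus a function of t, so ∇L=0 decouples.
∂L/∂s = 12(s + 1)(s + 3)(s + 4) = 0 at s ∈ {-4, -3, -1}; ∂L/∂t = 2(t - 4) = 0 at t ∈ {4}.
The Hessian is diagonal: diag(L_ss, L_tt). Second derivatives: L_ss(-4)=36, L_ss(-3)=-24, L_ss(-1)=72; L_tt(4)=2.
Local maxima occur where both diagonal entries negative: none. Count: 0.

0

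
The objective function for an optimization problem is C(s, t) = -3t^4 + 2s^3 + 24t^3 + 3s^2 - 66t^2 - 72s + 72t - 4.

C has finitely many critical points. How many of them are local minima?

C separates as a function of s plus a function of t, so ∇C=0 decouples.
∂C/∂s = 6(s - 3)(s + 4) = 0 at s ∈ {-4, 3}; ∂C/∂t = -12(t - 3)(t - 2)(t - 1) = 0 at t ∈ {1, 2, 3}.
The Hessian is diagonal: diag(C_ss, C_tt). Second derivatives: C_ss(-4)=-42, C_ss(3)=42; C_tt(1)=-24, C_tt(2)=12, C_tt(3)=-24.
Local minima occur where both diagonal entries positive: (3, 2). Count: 1.

1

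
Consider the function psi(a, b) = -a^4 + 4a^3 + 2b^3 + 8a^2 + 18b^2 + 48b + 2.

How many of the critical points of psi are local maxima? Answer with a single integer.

2

psi separates as a function of a plus a function of b, so ∇psi=0 decouples.
∂psi/∂a = -4a(a - 4)(a + 1) = 0 at a ∈ {-1, 0, 4}; ∂psi/∂b = 6(b + 2)(b + 4) = 0 at b ∈ {-4, -2}.
The Hessian is diagonal: diag(psi_aa, psi_bb). Second derivatives: psi_aa(-1)=-20, psi_aa(0)=16, psi_aa(4)=-80; psi_bb(-4)=-12, psi_bb(-2)=12.
Local maxima occur where both diagonal entries negative: (-1, -4), (4, -4). Count: 2.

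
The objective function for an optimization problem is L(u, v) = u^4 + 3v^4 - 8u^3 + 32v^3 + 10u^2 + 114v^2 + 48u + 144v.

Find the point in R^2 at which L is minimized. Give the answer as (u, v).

L(u,v) separates as P(u) + Q(v), so its minimum is min P + min Q.
P'(u) = 4(u - 4)(u - 3)(u + 1) vanishes at u ∈ {-1, 3, 4}; Q'(v) = 12(v + 1)(v + 3)(v + 4) vanishes at v ∈ {-4, -3, -1}.
Local minima of P (where P''>0): P(-1)=-29, P(4)=96. Local minima of Q: Q(-4)=-32, Q(-1)=-59.
So the global minimum of L is P(-1) + Q(-1) = -29 − 59 = -88, attained at (-1, -1).

(-1, -1)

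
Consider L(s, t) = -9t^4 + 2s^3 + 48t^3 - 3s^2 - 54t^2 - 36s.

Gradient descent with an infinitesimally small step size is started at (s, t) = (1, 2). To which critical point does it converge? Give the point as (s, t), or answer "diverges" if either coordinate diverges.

(3, 1)

L is separable, so gradient descent decouples: s follows -∂L/∂s, t follows -∂L/∂t.
∂L/∂s = 6(s - 3)(s + 2); at s=1 this is -36, so s increases.
∂L/∂t = -36t(t - 3)(t - 1); at t=2 this is 72, so t decreases.
s converges to its nearest critical value 3 (a local min of the s-part); t converges to 1. The iterate converges to (3, 1).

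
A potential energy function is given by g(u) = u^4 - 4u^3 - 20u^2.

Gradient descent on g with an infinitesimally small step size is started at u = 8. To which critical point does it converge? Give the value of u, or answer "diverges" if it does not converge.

g'(u) = 4u(u - 5)(u + 2), so g'(8) = 960.
Gradient descent moves in the -g' direction, i.e. u is decreasing.
The nearest critical point in that direction is u = 5, where g'' = 140 > 0 (a local minimum). The iterate converges there.

5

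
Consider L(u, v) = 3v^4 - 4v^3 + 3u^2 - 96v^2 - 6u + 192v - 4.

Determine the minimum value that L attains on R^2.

L(u,v) separates as P(u) + Q(v) − 4, so its minimum is min P + min Q − 4.
P'(u) = 6u - 6 vanishes at u ∈ {1}; Q'(v) = 12(v - 4)(v - 1)(v + 4) vanishes at v ∈ {-4, 1, 4}.
Local minima of P (where P''>0): P(1)=-3. Local minima of Q: Q(-4)=-1280, Q(4)=-256.
So the global minimum of L is P(1) + Q(-4) − 4 = -3 − 1280 − 4 = -1287, attained at (1, -4).

-1287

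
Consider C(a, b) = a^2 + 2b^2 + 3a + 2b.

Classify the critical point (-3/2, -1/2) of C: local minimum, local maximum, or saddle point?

local minimum

The Hessian of C is constant: H = [[2, 0], [0, 4]].
det(H) = 2·4 − 0² = 8.
det(H) > 0 and tr(H) = 6 > 0, so H is positive definite and the point is a local minimum.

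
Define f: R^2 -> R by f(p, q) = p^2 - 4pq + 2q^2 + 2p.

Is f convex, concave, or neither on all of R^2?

neither

f is quadratic, so its Hessian is the constant matrix H = [[2, -4], [-4, 4]].
det(H) = -8, tr(H) = 6.
det(H) < 0, so H is indefinite: neither convex nor concave.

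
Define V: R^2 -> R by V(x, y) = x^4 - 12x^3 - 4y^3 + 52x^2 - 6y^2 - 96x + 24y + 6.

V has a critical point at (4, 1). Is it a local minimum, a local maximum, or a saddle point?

The mixed partial ∂²V/∂x∂y is 0, so the Hessian at any point is diag(V_xx, V_yy) = diag(4(3x^2 - 18x + 26), -12(2y + 1)).
At (4, 1): H = diag(8, -36).
The eigenvalues have opposite signs, so H is indefinite: a saddle point.

saddle point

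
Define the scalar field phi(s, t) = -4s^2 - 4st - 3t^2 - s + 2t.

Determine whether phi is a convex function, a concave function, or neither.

concave

phi is quadratic, so its Hessian is the constant matrix H = [[-8, -4], [-4, -6]].
det(H) = 32, tr(H) = -14.
det(H) > 0 and tr(H) < 0, so H is negative definite everywhere: concave.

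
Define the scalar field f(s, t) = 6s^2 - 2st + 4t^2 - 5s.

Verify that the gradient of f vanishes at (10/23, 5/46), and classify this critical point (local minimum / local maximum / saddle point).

∇f = (12s - 2t - 5, -2s + 8t); substituting (10/23, 5/46) gives ∇f = (0, 0), so (10/23, 5/46) is indeed a critical point.
The Hessian of f is constant: H = [[12, -2], [-2, 8]].
det(H) = 12·8 − (-2)² = 92.
det(H) > 0 and tr(H) = 20 > 0, so H is positive definite and the point is a local minimum.

local minimum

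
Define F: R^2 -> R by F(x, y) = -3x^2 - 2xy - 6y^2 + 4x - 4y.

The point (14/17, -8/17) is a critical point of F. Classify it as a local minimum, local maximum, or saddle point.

local maximum

The Hessian of F is constant: H = [[-6, -2], [-2, -12]].
det(H) = (-6)·(-12) − (-2)² = 68.
det(H) > 0 and tr(H) = -18 < 0, so H is negative definite and the point is a local maximum.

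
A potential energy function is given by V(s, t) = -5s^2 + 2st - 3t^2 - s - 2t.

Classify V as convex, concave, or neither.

V is quadratic, so its Hessian is the constant matrix H = [[-10, 2], [2, -6]].
det(H) = 56, tr(H) = -16.
det(H) > 0 and tr(H) < 0, so H is negative definite everywhere: concave.

concave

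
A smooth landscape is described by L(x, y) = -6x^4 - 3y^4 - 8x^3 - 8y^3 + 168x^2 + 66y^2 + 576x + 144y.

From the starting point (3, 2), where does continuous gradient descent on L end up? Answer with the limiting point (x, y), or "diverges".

(-2, -1)

L is separable, so gradient descent decouples: x follows -∂L/∂x, y follows -∂L/∂y.
∂L/∂x = -24(x - 4)(x + 2)(x + 3); at x=3 this is 720, so x decreases.
∂L/∂y = -12(y - 3)(y + 1)(y + 4); at y=2 this is 216, so y decreases.
x converges to its nearest critical value -2 (a local min of the x-part); y converges to -1. The iterate converges to (-2, -1).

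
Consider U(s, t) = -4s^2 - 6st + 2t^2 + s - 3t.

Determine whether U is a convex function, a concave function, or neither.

neither

U is quadratic, so its Hessian is the constant matrix H = [[-8, -6], [-6, 4]].
det(H) = -68, tr(H) = -4.
det(H) < 0, so H is indefinite: neither convex nor concave.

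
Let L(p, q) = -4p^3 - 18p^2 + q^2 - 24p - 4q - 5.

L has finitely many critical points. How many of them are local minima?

L separates as a function of p plus a function of q, so ∇L=0 decouples.
∂L/∂p = -12(p + 1)(p + 2) = 0 at p ∈ {-2, -1}; ∂L/∂q = 2(q - 2) = 0 at q ∈ {2}.
The Hessian is diagonal: diag(L_pp, L_qq). Second derivatives: L_pp(-2)=12, L_pp(-1)=-12; L_qq(2)=2.
Local minima occur where both diagonal entries positive: (-2, 2). Count: 1.

1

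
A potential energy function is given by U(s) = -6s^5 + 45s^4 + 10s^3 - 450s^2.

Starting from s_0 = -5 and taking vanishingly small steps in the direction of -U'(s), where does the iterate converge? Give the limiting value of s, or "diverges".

U'(s) = -30s(s - 5)(s - 3)(s + 2), so U'(-5) = -36000.
Gradient descent moves in the -U' direction, i.e. s is increasing.
The nearest critical point in that direction is s = -2, where U'' = 2100 > 0 (a local minimum). The iterate converges there.

-2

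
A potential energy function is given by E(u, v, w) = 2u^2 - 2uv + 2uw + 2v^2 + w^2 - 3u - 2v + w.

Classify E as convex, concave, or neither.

convex

E is quadratic, so its Hessian is the constant matrix H = [[4, -2, 2], [-2, 4, 0], [2, 0, 2]].
Leading principal minors: 4, 12, 8.
All positive ⇒ H ≻ 0 ⇒ convex.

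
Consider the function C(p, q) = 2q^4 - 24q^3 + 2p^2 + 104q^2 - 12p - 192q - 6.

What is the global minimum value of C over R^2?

C(p,q) separates as A(p) + B(q) − 6, so its minimum is min A + min B − 6.
A'(p) = 4p - 12 vanishes at p ∈ {3}; B'(q) = 8(q - 4)(q - 3)(q - 2) vanishes at q ∈ {2, 3, 4}.
Local minima of A (where A''>0): A(3)=-18. Local minima of B: B(2)=-128, B(4)=-128.
So the global minimum of C is A(3) + B(2) − 6 = -18 − 128 − 6 = -152, attained at (3, 2).

-152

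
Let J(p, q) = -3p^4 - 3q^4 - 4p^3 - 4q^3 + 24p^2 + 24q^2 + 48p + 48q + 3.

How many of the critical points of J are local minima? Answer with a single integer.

1

J separates as a function of p plus a function of q, so ∇J=0 decouples.
∂J/∂p = -12(p - 2)(p + 1)(p + 2) = 0 at p ∈ {-2, -1, 2}; ∂J/∂q = -12(q - 2)(q + 1)(q + 2) = 0 at q ∈ {-2, -1, 2}.
The Hessian is diagonal: diag(J_pp, J_qq). Second derivatives: J_pp(-2)=-48, J_pp(-1)=36, J_pp(2)=-144; J_qq(-2)=-48, J_qq(-1)=36, J_qq(2)=-144.
Local minima occur where both diagonal entries positive: (-1, -1). Count: 1.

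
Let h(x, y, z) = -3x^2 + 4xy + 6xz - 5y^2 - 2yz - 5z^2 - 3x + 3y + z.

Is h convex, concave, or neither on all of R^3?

h is quadratic, so its Hessian is the constant matrix H = [[-6, 4, 6], [4, -10, -2], [6, -2, -10]].
Leading principal minors: -6, 44, -152.
Signs alternate −, +, − ⇒ H ≺ 0 ⇒ concave.

concave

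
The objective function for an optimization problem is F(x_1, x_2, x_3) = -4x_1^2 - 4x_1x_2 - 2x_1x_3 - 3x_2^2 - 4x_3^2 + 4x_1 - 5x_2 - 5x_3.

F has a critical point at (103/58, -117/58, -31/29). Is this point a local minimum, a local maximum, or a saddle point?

The Hessian is constant: H = [[-8, -4, -2], [-4, -6, 0], [-2, 0, -8]].
Leading principal minors: Δ₁ = -8, Δ₂ = 32, Δ₃ = -232.
The minors alternate sign starting negative (−, +, −), so H is negative definite: a local maximum.

local maximum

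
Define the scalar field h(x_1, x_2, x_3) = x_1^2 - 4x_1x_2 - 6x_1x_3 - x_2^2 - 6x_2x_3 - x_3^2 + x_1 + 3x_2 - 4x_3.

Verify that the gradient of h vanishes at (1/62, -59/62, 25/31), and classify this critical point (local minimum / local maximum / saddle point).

∇h = (2x_1 - 4x_2 - 6x_3 + 1, -4x_1 - 2x_2 - 6x_3 + 3, -6x_1 - 6x_2 - 2x_3 - 4); substituting (1/62, -59/62, 25/31) gives ∇h = (0, 0, 0), so (1/62, -59/62, 25/31) is indeed a critical point.
The Hessian is constant: H = [[2, -4, -6], [-4, -2, -6], [-6, -6, -2]].
Leading principal minors: Δ₁ = 2, Δ₂ = -20, Δ₃ = -248.
The minors fit neither the all-positive nor the alternating-sign pattern, so H is indefinite: a saddle point.

saddle point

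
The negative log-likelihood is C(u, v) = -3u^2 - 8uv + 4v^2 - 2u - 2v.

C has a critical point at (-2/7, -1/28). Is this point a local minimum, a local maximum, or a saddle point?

The Hessian of C is constant: H = [[-6, -8], [-8, 8]].
det(H) = (-6)·8 − (-8)² = -112.
Since det(H) < 0, H is indefinite and the critical point is a saddle point.

saddle point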